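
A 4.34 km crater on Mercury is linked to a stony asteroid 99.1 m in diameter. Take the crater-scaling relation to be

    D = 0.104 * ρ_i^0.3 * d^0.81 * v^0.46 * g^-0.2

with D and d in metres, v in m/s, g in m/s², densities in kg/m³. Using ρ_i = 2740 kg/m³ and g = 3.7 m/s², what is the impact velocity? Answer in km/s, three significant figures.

Rearranging for v: v = [D / (0.104 · 2740^0.3 · 99.1^0.81 · 3.7^-0.2)]^(1/0.46).
D = 4340 m.
2740^0.3 = 10.75
99.1^0.81 = 41.38
3.7^-0.2 = 0.7698
Denominator = 0.104 × 10.75 × 41.38 × 0.7698 = 35.61
D / 35.61 = 4340 / 35.61 = 121.9
v = 121.9^(1/0.46) = 121.9^2.1739 = 34258 m/s

v ≈ 34.3 km/s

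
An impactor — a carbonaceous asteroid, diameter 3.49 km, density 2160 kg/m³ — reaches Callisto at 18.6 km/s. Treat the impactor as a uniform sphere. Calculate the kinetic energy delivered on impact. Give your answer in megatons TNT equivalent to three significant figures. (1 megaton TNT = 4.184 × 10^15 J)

d = 3490 m; v = 18600 m/s.
Mass m = (π/6) ρ d³ = (π/6) × 2160 × (3490)³ = 4.808 × 10^13 kg
E = ½ m v² = 0.5 × 4.808 × 10^13 × (18600)² = 8.317 × 10^21 J
   = 8.317 × 10^21 / 4.184×10^15 = 1.988 × 10^6 Mt

E ≈ 1.99 × 10^6 Mt TNT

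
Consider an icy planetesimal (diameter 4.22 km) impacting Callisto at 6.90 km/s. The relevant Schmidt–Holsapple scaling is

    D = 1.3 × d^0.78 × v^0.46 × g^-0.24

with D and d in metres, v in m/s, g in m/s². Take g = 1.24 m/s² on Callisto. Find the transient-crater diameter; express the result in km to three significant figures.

In SI units: d = 4220 m, v = 6900 m/s.
d^0.78 = 4220^0.78 = 672.6
v^0.46 = 6900^0.46 = 58.33
g^-0.24 = 1.24^-0.24 = 0.9497
D = 1.3 × 672.6 × 58.33 × 0.9497 = 48437 m
   = 48.44 km

D ≈ 48.4 km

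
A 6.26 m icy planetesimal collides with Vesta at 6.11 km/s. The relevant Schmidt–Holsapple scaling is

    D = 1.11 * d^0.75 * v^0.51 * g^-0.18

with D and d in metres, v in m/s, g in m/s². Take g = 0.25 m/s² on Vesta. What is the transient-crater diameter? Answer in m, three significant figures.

In SI units: v = 6110 m/s.
d^0.75 = 6.26^0.75 = 3.958
v^0.51 = 6110^0.51 = 85.29
g^-0.18 = 0.25^-0.18 = 1.283
D = 1.11 × 3.958 × 85.29 × 1.283 = 480.8 m

D ≈ 481 m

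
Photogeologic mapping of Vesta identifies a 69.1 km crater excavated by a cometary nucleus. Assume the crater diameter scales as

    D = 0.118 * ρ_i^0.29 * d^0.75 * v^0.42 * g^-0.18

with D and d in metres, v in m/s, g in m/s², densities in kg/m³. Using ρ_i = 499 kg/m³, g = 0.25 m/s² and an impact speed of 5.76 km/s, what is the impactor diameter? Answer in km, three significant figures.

Rearranging for d: d = [D / (0.118 · 499^0.29 · 5760^0.42 · 0.25^-0.18)]^(1/0.75).
D = 69100 m.
499^0.29 = 6.060
5760^0.42 = 37.96
0.25^-0.18 = 1.283
Denominator = 0.118 × 6.060 × 37.96 × 1.283 = 34.83
D / 34.83 = 69100 / 34.83 = 1984
d = 1984^(1/0.75) = 1984^1.3333 = 24924 m

d ≈ 24.9 km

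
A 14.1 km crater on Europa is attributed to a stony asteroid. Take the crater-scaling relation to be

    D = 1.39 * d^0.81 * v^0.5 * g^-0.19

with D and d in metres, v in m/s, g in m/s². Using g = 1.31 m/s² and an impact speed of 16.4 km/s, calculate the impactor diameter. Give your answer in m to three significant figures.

d ≈ 235 m

Rearranging for d: d = [D / (1.39 · 16400^0.5 · 1.31^-0.19)]^(1/0.81).
D = 14100 m.
16400^0.5 = 128.1
1.31^-0.19 = 0.9500
Denominator = 1.39 × 128.1 × 0.9500 = 169.2
D / 169.2 = 14100 / 169.2 = 83.33
d = 83.33^(1/0.81) = 83.33^1.2346 = 235.2 m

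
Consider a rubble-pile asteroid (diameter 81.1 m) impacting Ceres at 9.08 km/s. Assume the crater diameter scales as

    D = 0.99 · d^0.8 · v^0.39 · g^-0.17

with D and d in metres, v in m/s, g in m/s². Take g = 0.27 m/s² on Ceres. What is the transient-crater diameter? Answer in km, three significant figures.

D ≈ 1.46 km

In SI units: v = 9080 m/s.
d^0.8 = 81.1^0.8 = 33.67
v^0.39 = 9080^0.39 = 34.97
g^-0.17 = 0.27^-0.17 = 1.249
D = 0.99 × 33.67 × 34.97 × 1.249 = 1456 m
   = 1.456 km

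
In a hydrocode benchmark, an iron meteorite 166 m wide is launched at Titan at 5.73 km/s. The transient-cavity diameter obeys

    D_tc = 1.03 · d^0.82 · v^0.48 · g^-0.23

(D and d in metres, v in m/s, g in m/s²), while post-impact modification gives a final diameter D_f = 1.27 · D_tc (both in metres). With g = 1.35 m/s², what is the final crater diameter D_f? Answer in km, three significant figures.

D_f ≈ 5.14 km

v = 5730 m/s.
d^0.82 = 166^0.82 = 66.14
v^0.48 = 5730^0.48 = 63.67
g^-0.23 = 1.35^-0.23 = 0.9333
D_tc = 1.03 × 66.14 × 63.67 × 0.9333 = 4048 m
D_f = 1.27 × 4048 = 5141 m
     = 5.141 km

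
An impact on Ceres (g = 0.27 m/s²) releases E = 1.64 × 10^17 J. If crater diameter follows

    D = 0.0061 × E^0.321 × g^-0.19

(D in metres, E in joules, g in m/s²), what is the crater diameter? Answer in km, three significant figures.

E^0.321 = (1.64 × 10^17)^0.321 = 3.357 × 10^5
g^-0.19 = 0.27^-0.19 = 1.282
D = 0.0061 × 3.357 × 10^5 × 1.282 = 2625 m
   = 2.625 km

D ≈ 2.63 km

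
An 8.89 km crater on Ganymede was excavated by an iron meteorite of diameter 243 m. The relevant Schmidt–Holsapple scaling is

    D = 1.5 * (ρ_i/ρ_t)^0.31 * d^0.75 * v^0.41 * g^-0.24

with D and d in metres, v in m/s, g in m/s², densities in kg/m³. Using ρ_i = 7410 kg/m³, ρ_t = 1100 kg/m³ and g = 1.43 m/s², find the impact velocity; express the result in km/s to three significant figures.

Rearranging for v: v = [D / (1.5 · (7410/1100)^0.31 · 243^0.75 · 1.43^-0.24)]^(1/0.41).
D = 8890 m.
(7410/1100)^0.31 = 1.806
243^0.75 = 61.55
1.43^-0.24 = 0.9177
Denominator = 1.5 × 1.806 × 61.55 × 0.9177 = 153.0
D / 153.0 = 8890 / 153.0 = 58.10
v = 58.10^(1/0.41) = 58.10^2.439 = 20083 m/s

v ≈ 20.1 km/s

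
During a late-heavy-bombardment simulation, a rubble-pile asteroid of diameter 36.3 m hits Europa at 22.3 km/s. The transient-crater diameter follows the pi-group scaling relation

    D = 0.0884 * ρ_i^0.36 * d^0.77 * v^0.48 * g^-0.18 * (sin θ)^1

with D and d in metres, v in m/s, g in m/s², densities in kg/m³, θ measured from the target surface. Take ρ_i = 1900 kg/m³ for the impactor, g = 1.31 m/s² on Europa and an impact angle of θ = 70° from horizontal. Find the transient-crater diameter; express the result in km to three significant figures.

In SI units: v = 22300 m/s.
ρ_i^0.36 = 1900^0.36 = 15.15
d^0.77 = 36.3^0.77 = 15.89
v^0.48 = 22300^0.48 = 122.2
g^-0.18 = 1.31^-0.18 = 0.9526
(sin 70°)^1 = 0.9397^1 = 0.9397
D = 0.0884 × 15.15 × 15.89 × 122.2 × 0.9526 × 0.9397 = 2328 m
   = 2.328 km

D ≈ 2.33 km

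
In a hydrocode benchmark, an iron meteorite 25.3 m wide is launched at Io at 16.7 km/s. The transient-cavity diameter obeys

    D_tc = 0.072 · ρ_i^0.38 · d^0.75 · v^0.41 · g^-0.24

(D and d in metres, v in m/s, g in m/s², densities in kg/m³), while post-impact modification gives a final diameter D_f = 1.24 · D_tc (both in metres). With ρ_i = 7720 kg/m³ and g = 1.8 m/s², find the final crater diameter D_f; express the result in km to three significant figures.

D_f ≈ 1.41 km

v = 16700 m/s.
ρ_i^0.38 = 7720^0.38 = 30.01
d^0.75 = 25.3^0.75 = 11.28
v^0.41 = 16700^0.41 = 53.87
g^-0.24 = 1.8^-0.24 = 0.8684
D_tc = 0.072 × 30.01 × 11.28 × 53.87 × 0.8684 = 1140 m
D_f = 1.24 × 1140 = 1414 m
     = 1.414 km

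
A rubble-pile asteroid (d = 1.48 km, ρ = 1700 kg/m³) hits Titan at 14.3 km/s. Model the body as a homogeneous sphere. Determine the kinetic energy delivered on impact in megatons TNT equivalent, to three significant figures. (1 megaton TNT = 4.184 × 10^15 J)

E ≈ 70500 Mt TNT

d = 1480 m; v = 14300 m/s.
Mass m = (π/6) ρ d³ = (π/6) × 1700 × (1480)³ = 2.886 × 10^12 kg
E = ½ m v² = 0.5 × 2.886 × 10^12 × (14300)² = 2.951 × 10^20 J
   = 2.951 × 10^20 / 4.184×10^15 = 70531 Mt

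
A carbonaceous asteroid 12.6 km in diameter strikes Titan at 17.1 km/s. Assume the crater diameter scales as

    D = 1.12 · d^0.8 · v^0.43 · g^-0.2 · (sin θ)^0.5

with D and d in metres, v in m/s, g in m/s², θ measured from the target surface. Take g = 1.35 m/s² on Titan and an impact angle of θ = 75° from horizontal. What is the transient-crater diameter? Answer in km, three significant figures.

In SI units: d = 12600 m, v = 17100 m/s.
d^0.8 = 12600^0.8 = 1907
v^0.43 = 17100^0.43 = 66.10
g^-0.2 = 1.35^-0.2 = 0.9417
(sin 75°)^0.5 = 0.9659^0.5 = 0.9828
D = 1.12 × 1907 × 66.10 × 0.9417 × 0.9828 = 1.307 × 10^5 m
   = 130.7 km

D ≈ 131 km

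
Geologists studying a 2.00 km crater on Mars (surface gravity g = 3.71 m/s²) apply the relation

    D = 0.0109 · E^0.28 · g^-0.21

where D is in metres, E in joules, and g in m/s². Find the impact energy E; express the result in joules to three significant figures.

Rearranging: E = [D / (0.0109 · g^-0.21)]^(1/0.28).
D = 2000 m.
g^-0.21 = 3.71^-0.21 = 0.7593
D / (0.0109 × 0.7593) = 2000 / (8.276 × 10^-3) = 2.417 × 10^5
E = (2.417 × 10^5)^3.5714 = 1.682 × 10^19 J

E ≈ 1.68 × 10^19 J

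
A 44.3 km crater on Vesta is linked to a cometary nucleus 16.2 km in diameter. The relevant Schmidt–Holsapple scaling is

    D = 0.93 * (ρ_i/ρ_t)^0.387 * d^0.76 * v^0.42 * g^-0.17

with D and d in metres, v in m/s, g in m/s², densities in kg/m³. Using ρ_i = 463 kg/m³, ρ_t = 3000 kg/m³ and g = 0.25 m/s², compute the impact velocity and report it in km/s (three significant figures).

v ≈ 10.6 km/s

Rearranging for v: v = [D / (0.93 · (463/3000)^0.387 · 16200^0.76 · 0.25^-0.17)]^(1/0.42).
D = 44300 m.
(463/3000)^0.387 = 0.4852
16200^0.76 = 1582
0.25^-0.17 = 1.266
Denominator = 0.93 × 0.4852 × 1582 × 1.266 = 903.7
D / 903.7 = 44300 / 903.7 = 49.02
v = 49.02^(1/0.42) = 49.02^2.381 = 10587 m/s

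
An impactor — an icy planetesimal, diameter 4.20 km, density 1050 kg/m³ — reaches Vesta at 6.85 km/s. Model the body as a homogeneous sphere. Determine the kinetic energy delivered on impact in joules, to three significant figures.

d = 4200 m; v = 6850 m/s.
Mass m = (π/6) ρ d³ = (π/6) × 1050 × (4200)³ = 4.073 × 10^13 kg
E = ½ m v² = 0.5 × 4.073 × 10^13 × (6850)² = 9.556 × 10^20 J

E ≈ 9.56 × 10^20 J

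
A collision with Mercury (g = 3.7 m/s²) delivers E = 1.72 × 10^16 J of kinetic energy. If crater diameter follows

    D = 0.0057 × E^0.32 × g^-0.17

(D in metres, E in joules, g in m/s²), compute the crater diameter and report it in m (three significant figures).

D ≈ 716 m

E^0.32 = (1.72 × 10^16)^0.32 = 1.568 × 10^5
g^-0.17 = 3.7^-0.17 = 0.8006
D = 0.0057 × 1.568 × 10^5 × 0.8006 = 715.5 m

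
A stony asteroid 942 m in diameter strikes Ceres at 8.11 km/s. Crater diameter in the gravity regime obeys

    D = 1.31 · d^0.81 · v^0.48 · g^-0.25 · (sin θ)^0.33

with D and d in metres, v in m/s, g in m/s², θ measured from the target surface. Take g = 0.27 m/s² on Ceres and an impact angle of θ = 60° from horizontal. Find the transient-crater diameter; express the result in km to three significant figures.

In SI units: v = 8110 m/s.
d^0.81 = 942^0.81 = 256.4
v^0.48 = 8110^0.48 = 75.22
g^-0.25 = 0.27^-0.25 = 1.387
(sin 60°)^0.33 = 0.8660^0.33 = 0.9536
D = 1.31 × 256.4 × 75.22 × 1.387 × 0.9536 = 33417 m
   = 33.42 km

D ≈ 33.4 km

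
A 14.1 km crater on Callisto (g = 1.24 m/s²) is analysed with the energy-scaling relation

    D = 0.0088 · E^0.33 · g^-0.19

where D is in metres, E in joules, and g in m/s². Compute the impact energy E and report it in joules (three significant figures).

E ≈ 7.18 × 10^18 J

Rearranging: E = [D / (0.0088 · g^-0.19)]^(1/0.33).
D = 14100 m.
g^-0.19 = 1.24^-0.19 = 0.9600
D / (0.0088 × 0.9600) = 14100 / (8.448 × 10^-3) = 1.669 × 10^6
E = (1.669 × 10^6)^3.0303 = 7.176 × 10^18 J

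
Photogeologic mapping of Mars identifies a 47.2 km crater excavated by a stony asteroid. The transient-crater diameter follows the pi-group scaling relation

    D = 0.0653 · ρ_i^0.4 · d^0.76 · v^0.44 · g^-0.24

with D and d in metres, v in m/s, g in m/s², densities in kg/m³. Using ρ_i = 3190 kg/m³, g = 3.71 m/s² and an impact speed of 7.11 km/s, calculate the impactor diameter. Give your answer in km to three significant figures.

d ≈ 6.53 km

Rearranging for d: d = [D / (0.0653 · 3190^0.4 · 7110^0.44 · 3.71^-0.24)]^(1/0.76).
D = 47200 m.
3190^0.4 = 25.21
7110^0.44 = 49.52
3.71^-0.24 = 0.7300
Denominator = 0.0653 × 25.21 × 49.52 × 0.7300 = 59.51
D / 59.51 = 47200 / 59.51 = 793.1
d = 793.1^(1/0.76) = 793.1^1.3158 = 6530 m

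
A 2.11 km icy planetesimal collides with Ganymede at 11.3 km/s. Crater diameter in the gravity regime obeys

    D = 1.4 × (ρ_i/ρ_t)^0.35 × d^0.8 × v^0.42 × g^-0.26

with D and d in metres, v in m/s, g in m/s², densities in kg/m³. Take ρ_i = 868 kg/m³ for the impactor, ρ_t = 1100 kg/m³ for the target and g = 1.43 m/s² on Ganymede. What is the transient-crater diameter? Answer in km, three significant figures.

In SI units: d = 2110 m, v = 11300 m/s.
(ρ_i/ρ_t)^0.35 = (868/1100)^0.35 = 0.9204
d^0.8 = 2110^0.8 = 456.5
v^0.42 = 11300^0.42 = 50.38
g^-0.26 = 1.43^-0.26 = 0.9112
D = 1.4 × 0.9204 × 456.5 × 50.38 × 0.9112 = 27003 m
   = 27.00 km

D ≈ 27.0 km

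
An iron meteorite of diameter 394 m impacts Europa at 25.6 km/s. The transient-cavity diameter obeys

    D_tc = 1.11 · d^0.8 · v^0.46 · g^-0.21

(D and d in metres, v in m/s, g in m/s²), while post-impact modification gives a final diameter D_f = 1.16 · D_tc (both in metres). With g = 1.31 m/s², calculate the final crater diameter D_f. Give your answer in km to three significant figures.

D_f ≈ 15.5 km

v = 25600 m/s.
d^0.8 = 394^0.8 = 119.2
v^0.46 = 25600^0.46 = 106.6
g^-0.21 = 1.31^-0.21 = 0.9449
D_tc = 1.11 × 119.2 × 106.6 × 0.9449 = 13330 m
D_f = 1.16 × 13330 = 15463 m
     = 15.46 km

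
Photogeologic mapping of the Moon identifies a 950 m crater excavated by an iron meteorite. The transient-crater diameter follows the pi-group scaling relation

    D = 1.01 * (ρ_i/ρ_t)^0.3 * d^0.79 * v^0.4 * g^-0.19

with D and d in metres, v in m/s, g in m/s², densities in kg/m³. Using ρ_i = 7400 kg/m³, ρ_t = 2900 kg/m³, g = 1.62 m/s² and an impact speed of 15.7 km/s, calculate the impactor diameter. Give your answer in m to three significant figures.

d ≈ 34.3 m

Rearranging for d: d = [D / (1.01 · (7400/2900)^0.3 · 15700^0.4 · 1.62^-0.19)]^(1/0.79).
(7400/2900)^0.3 = 1.324
15700^0.4 = 47.68
1.62^-0.19 = 0.9124
Denominator = 1.01 × 1.324 × 47.68 × 0.9124 = 58.17
D / 58.17 = 950 / 58.17 = 16.33
d = 16.33^(1/0.79) = 16.33^1.2658 = 34.31 m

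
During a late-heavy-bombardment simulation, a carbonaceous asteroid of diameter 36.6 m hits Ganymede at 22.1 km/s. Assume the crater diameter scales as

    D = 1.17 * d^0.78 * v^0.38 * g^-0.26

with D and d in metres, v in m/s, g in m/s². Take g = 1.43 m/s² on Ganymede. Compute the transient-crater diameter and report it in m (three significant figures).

In SI units: v = 22100 m/s.
d^0.78 = 36.6^0.78 = 16.58
v^0.38 = 22100^0.38 = 44.76
g^-0.26 = 1.43^-0.26 = 0.9112
D = 1.17 × 16.58 × 44.76 × 0.9112 = 791.2 m

D ≈ 791 m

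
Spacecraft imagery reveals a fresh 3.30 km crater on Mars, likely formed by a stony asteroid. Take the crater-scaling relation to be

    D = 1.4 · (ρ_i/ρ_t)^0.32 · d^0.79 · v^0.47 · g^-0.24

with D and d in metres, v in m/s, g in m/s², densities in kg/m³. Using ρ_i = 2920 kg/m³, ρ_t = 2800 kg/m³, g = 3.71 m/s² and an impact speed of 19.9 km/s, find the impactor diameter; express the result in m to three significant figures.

d ≈ 75.3 m

Rearranging for d: d = [D / (1.4 · (2920/2800)^0.32 · 19900^0.47 · 3.71^-0.24)]^(1/0.79).
D = 3300 m.
(2920/2800)^0.32 = 1.014
19900^0.47 = 104.8
3.71^-0.24 = 0.7300
Denominator = 1.4 × 1.014 × 104.8 × 0.7300 = 108.6
D / 108.6 = 3300 / 108.6 = 30.39
d = 30.39^(1/0.79) = 30.39^1.2658 = 75.31 m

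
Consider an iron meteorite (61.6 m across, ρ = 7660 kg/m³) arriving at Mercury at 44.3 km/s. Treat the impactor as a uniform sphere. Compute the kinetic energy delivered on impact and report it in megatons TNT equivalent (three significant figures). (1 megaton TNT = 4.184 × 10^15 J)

v = 44300 m/s.
Mass m = (π/6) ρ d³ = (π/6) × 7660 × (61.6)³ = 9.375 × 10^8 kg
E = ½ m v² = 0.5 × 9.375 × 10^8 × (44300)² = 9.199 × 10^17 J
   = 9.199 × 10^17 / 4.184×10^15 = 219.9 Mt

E ≈ 220 Mt TNT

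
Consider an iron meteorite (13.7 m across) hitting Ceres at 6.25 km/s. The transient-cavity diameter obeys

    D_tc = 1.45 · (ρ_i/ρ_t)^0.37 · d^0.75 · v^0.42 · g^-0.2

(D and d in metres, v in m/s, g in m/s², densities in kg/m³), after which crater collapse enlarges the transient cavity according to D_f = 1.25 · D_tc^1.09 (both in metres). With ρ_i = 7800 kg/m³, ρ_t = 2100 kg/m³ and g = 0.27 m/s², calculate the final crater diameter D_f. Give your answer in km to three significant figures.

v = 6250 m/s.
(ρ_i/ρ_t)^0.37 = (7800/2100)^0.37 = 1.625
d^0.75 = 13.7^0.75 = 7.121
v^0.42 = 6250^0.42 = 39.29
g^-0.2 = 0.27^-0.2 = 1.299
D_tc = 1.45 × 1.625 × 7.121 × 39.29 × 1.299 = 856.4 m
D_f = 1.25 × (856.4)^1.09 = 1966 m
     = 1.966 km

D_f ≈ 1.97 km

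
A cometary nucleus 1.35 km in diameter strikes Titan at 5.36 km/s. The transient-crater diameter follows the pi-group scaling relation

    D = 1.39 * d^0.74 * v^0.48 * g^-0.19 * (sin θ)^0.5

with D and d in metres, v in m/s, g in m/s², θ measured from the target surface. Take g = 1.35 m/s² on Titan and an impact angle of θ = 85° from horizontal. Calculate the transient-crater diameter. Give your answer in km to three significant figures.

D ≈ 16.7 km

In SI units: d = 1350 m, v = 5360 m/s.
d^0.74 = 1350^0.74 = 207.2
v^0.48 = 5360^0.48 = 61.66
g^-0.19 = 1.35^-0.19 = 0.9446
(sin 85°)^0.5 = 0.9962^0.5 = 0.9981
D = 1.39 × 207.2 × 61.66 × 0.9446 × 0.9981 = 16743 m
   = 16.74 km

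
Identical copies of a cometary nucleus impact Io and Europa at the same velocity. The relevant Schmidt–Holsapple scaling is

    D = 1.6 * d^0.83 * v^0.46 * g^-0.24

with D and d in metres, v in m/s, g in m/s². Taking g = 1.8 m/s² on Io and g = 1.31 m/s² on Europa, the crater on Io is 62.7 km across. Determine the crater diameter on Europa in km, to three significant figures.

All impactor-dependent factors cancel in the ratio, leaving D_Europa/D_Io = (g_Europa/g_Io)^-0.24.
(1.31/1.8)^-0.24 = 0.7278^-0.24 = 1.079
D_Europa = 1.079 × 62.7 km = 67.7 km

D ≈ 67.7 km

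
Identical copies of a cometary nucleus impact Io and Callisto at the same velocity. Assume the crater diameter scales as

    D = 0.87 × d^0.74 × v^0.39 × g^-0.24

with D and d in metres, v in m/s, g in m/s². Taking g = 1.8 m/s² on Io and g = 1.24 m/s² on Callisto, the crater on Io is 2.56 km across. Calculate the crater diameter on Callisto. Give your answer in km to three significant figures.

D ≈ 2.80 km

All impactor-dependent factors cancel in the ratio, leaving D_Callisto/D_Io = (g_Callisto/g_Io)^-0.24.
(1.24/1.8)^-0.24 = 0.6889^-0.24 = 1.094
D_Callisto = 1.094 × 2.56 km = 2.80 km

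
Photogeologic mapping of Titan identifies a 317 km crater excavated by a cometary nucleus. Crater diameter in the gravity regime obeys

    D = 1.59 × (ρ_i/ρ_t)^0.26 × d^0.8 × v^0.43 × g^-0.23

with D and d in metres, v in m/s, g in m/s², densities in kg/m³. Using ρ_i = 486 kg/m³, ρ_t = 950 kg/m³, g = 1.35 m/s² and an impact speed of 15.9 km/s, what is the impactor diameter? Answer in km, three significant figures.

Rearranging for d: d = [D / (1.59 · (486/950)^0.26 · 15900^0.43 · 1.35^-0.23)]^(1/0.8).
D = 317000 m.
(486/950)^0.26 = 0.8401
15900^0.43 = 64.06
1.35^-0.23 = 0.9333
Denominator = 1.59 × 0.8401 × 64.06 × 0.9333 = 79.86
D / 79.86 = 317000 / 79.86 = 3969
d = 3969^(1/0.8) = 3969^1.25 = 31503 m

d ≈ 31.5 km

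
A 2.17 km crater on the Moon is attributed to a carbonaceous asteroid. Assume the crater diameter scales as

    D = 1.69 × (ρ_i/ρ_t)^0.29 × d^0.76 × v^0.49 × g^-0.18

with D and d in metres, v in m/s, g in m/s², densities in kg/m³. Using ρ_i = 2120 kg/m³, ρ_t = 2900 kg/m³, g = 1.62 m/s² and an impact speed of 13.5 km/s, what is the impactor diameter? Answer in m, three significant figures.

Rearranging for d: d = [D / (1.69 · (2120/2900)^0.29 · 13500^0.49 · 1.62^-0.18)]^(1/0.76).
D = 2170 m.
(2120/2900)^0.29 = 0.9131
13500^0.49 = 105.6
1.62^-0.18 = 0.9168
Denominator = 1.69 × 0.9131 × 105.6 × 0.9168 = 149.4
D / 149.4 = 2170 / 149.4 = 14.52
d = 14.52^(1/0.76) = 14.52^1.3158 = 33.80 m

d ≈ 33.8 m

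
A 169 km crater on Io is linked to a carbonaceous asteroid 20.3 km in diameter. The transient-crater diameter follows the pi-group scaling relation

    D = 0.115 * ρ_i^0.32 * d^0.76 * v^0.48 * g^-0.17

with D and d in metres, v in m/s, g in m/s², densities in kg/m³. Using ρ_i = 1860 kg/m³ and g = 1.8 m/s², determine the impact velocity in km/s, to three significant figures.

v ≈ 8.69 km/s

Rearranging for v: v = [D / (0.115 · 1860^0.32 · 20300^0.76 · 1.8^-0.17)]^(1/0.48).
D = 169000 m.
1860^0.32 = 11.12
20300^0.76 = 1878
1.8^-0.17 = 0.9049
Denominator = 0.115 × 11.12 × 1878 × 0.9049 = 2173
D / 2173 = 169000 / 2173 = 77.77
v = 77.77^(1/0.48) = 77.77^2.0833 = 8692 m/s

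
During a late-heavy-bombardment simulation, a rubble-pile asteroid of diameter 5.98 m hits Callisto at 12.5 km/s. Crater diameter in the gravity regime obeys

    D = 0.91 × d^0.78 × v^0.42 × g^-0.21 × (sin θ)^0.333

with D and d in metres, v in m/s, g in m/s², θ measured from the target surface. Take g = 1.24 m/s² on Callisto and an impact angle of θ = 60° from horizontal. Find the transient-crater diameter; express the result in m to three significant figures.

In SI units: v = 12500 m/s.
d^0.78 = 5.98^0.78 = 4.035
v^0.42 = 12500^0.42 = 52.57
g^-0.21 = 1.24^-0.21 = 0.9558
(sin 60°)^0.333 = 0.8660^0.333 = 0.9532
D = 0.91 × 4.035 × 52.57 × 0.9558 × 0.9532 = 175.9 m

D ≈ 176 m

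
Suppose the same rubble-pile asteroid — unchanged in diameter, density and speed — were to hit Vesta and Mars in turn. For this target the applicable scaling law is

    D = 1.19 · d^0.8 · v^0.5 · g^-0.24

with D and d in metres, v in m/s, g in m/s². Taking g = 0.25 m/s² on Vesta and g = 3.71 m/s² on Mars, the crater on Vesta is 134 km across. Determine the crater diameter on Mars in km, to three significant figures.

All impactor-dependent factors cancel in the ratio, leaving D_Mars/D_Vesta = (g_Mars/g_Vesta)^-0.24.
(3.71/0.25)^-0.24 = 14.84^-0.24 = 0.5234
D_Mars = 0.5234 × 134 km = 70.1 km

D ≈ 70.1 km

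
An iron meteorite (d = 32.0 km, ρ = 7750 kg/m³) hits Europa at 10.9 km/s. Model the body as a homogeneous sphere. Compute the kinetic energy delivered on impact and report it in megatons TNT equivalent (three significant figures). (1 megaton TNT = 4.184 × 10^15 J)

d = 32000 m; v = 10900 m/s.
Mass m = (π/6) ρ d³ = (π/6) × 7750 × (32000)³ = 1.330 × 10^17 kg
E = ½ m v² = 0.5 × 1.330 × 10^17 × (10900)² = 7.901 × 10^24 J
   = 7.901 × 10^24 / 4.184×10^15 = 1.888 × 10^9 Mt

E ≈ 1.89 × 10^9 Mt TNT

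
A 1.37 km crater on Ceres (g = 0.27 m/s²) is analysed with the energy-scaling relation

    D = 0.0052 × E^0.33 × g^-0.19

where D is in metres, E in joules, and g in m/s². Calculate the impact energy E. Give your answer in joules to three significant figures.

Rearranging: E = [D / (0.0052 · g^-0.19)]^(1/0.33).
D = 1370 m.
g^-0.19 = 0.27^-0.19 = 1.282
D / (0.0052 × 1.282) = 1370 / (6.666 × 10^-3) = 2.055 × 10^5
E = (2.055 × 10^5)^3.0303 = 1.257 × 10^16 J

E ≈ 1.26 × 10^16 J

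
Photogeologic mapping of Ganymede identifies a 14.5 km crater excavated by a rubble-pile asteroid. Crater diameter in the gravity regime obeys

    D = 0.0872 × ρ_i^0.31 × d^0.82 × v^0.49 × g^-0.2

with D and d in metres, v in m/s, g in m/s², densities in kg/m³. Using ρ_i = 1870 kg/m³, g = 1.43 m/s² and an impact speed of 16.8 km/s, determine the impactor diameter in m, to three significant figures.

Rearranging for d: d = [D / (0.0872 · 1870^0.31 · 16800^0.49 · 1.43^-0.2)]^(1/0.82).
D = 14500 m.
1870^0.31 = 10.33
16800^0.49 = 117.6
1.43^-0.2 = 0.9310
Denominator = 0.0872 × 10.33 × 117.6 × 0.9310 = 98.62
D / 98.62 = 14500 / 98.62 = 147.0
d = 147.0^(1/0.82) = 147.0^1.2195 = 439.6 m

d ≈ 440 m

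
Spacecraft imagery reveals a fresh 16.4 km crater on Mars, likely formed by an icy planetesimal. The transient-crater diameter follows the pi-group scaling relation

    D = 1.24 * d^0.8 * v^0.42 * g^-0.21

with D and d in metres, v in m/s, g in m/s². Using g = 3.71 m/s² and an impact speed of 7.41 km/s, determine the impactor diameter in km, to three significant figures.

Rearranging for d: d = [D / (1.24 · 7410^0.42 · 3.71^-0.21)]^(1/0.8).
D = 16400 m.
7410^0.42 = 42.20
3.71^-0.21 = 0.7593
Denominator = 1.24 × 42.20 × 0.7593 = 39.73
D / 39.73 = 16400 / 39.73 = 412.8
d = 412.8^(1/0.8) = 412.8^1.25 = 1861 m

d ≈ 1.86 km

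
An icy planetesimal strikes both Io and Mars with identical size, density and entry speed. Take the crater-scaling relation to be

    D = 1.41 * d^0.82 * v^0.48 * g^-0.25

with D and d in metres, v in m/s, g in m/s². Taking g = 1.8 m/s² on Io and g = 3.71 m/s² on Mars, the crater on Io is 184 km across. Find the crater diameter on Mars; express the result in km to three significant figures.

D ≈ 154 km

All impactor-dependent factors cancel in the ratio, leaving D_Mars/D_Io = (g_Mars/g_Io)^-0.25.
(3.71/1.8)^-0.25 = 2.061^-0.25 = 0.8346
D_Mars = 0.8346 × 184 km = 154 km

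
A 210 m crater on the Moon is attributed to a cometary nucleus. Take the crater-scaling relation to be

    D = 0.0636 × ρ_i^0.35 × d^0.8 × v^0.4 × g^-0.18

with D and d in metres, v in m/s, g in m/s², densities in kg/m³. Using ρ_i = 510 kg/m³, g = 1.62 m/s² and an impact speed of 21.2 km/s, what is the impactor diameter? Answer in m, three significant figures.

Rearranging for d: d = [D / (0.0636 · 510^0.35 · 21200^0.4 · 1.62^-0.18)]^(1/0.8).
510^0.35 = 8.864
21200^0.4 = 53.77
1.62^-0.18 = 0.9168
Denominator = 0.0636 × 8.864 × 53.77 × 0.9168 = 27.79
D / 27.79 = 210 / 27.79 = 7.557
d = 7.557^(1/0.8) = 7.557^1.25 = 12.53 m

d ≈ 12.5 m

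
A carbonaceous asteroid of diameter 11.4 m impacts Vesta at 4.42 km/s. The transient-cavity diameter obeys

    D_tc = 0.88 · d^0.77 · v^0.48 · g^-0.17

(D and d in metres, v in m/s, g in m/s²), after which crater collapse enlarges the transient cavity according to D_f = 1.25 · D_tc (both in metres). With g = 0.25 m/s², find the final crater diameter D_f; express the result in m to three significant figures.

D_f ≈ 510 m

v = 4420 m/s.
d^0.77 = 11.4^0.77 = 6.514
v^0.48 = 4420^0.48 = 56.21
g^-0.17 = 0.25^-0.17 = 1.266
D_tc = 0.88 × 6.514 × 56.21 × 1.266 = 407.9 m
D_f = 1.25 × 407.9 = 509.9 m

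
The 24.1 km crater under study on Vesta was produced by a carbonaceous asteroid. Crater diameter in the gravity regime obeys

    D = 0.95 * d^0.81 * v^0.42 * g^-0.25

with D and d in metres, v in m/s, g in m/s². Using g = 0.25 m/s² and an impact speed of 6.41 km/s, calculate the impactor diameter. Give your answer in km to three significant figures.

d ≈ 1.90 km

Rearranging for d: d = [D / (0.95 · 6410^0.42 · 0.25^-0.25)]^(1/0.81).
D = 24100 m.
6410^0.42 = 39.71
0.25^-0.25 = 1.414
Denominator = 0.95 × 39.71 × 1.414 = 53.34
D / 53.34 = 24100 / 53.34 = 451.8
d = 451.8^(1/0.81) = 451.8^1.2346 = 1896 m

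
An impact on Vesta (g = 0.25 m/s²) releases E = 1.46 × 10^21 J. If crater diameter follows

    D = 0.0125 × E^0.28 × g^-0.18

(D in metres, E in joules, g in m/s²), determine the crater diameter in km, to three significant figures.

D ≈ 13.5 km

E^0.28 = (1.46 × 10^21)^0.28 = 8.434 × 10^5
g^-0.18 = 0.25^-0.18 = 1.283
D = 0.0125 × 8.434 × 10^5 × 1.283 = 13526 m
   = 13.53 km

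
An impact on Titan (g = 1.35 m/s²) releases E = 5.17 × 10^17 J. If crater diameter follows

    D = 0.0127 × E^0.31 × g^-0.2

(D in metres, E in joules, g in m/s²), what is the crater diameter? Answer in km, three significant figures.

D ≈ 3.71 km

E^0.31 = (5.17 × 10^17)^0.31 = 3.099 × 10^5
g^-0.2 = 1.35^-0.2 = 0.9417
D = 0.0127 × 3.099 × 10^5 × 0.9417 = 3706 m
   = 3.706 km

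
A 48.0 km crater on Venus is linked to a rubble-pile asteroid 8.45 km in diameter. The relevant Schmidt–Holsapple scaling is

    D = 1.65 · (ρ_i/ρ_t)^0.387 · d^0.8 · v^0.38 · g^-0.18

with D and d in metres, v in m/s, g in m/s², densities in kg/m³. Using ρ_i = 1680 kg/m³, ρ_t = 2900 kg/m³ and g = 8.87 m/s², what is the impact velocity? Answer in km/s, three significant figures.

Rearranging for v: v = [D / (1.65 · (1680/2900)^0.387 · 8450^0.8 · 8.87^-0.18)]^(1/0.38).
D = 48000 m.
(1680/2900)^0.387 = 0.8096
8450^0.8 = 1385
8.87^-0.18 = 0.6751
Denominator = 1.65 × 0.8096 × 1385 × 0.6751 = 1249
D / 1249 = 48000 / 1249 = 38.43
v = 38.43^(1/0.38) = 38.43^2.6316 = 14799 m/s

v ≈ 14.8 km/s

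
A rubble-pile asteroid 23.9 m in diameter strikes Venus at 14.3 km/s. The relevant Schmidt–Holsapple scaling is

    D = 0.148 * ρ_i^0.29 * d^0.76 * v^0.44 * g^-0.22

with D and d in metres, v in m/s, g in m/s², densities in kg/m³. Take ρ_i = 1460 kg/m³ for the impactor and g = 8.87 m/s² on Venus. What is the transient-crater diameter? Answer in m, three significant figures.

In SI units: v = 14300 m/s.
ρ_i^0.29 = 1460^0.29 = 8.273
d^0.76 = 23.9^0.76 = 11.16
v^0.44 = 14300^0.44 = 67.35
g^-0.22 = 8.87^-0.22 = 0.6187
D = 0.148 × 8.273 × 11.16 × 67.35 × 0.6187 = 569.4 m

D ≈ 569 m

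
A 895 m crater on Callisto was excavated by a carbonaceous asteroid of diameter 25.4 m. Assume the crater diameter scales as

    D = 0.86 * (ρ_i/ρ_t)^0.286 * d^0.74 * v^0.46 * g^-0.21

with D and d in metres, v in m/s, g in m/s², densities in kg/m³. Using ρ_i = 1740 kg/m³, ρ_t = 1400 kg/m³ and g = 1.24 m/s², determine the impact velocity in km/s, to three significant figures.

v ≈ 19.2 km/s

Rearranging for v: v = [D / (0.86 · (1740/1400)^0.286 · 25.4^0.74 · 1.24^-0.21)]^(1/0.46).
(1740/1400)^0.286 = 1.064
25.4^0.74 = 10.95
1.24^-0.21 = 0.9558
Denominator = 0.86 × 1.064 × 10.95 × 0.9558 = 9.577
D / 9.577 = 895 / 9.577 = 93.45
v = 93.45^(1/0.46) = 93.45^2.1739 = 19224 m/s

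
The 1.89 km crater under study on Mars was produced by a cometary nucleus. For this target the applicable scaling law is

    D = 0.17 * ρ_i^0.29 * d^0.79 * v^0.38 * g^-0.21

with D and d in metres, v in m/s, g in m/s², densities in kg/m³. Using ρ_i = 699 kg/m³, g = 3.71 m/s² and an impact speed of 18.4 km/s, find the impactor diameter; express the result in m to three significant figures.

Rearranging for d: d = [D / (0.17 · 699^0.29 · 18400^0.38 · 3.71^-0.21)]^(1/0.79).
D = 1890 m.
699^0.29 = 6.682
18400^0.38 = 41.75
3.71^-0.21 = 0.7593
Denominator = 0.17 × 6.682 × 41.75 × 0.7593 = 36.01
D / 36.01 = 1890 / 36.01 = 52.49
d = 52.49^(1/0.79) = 52.49^1.2658 = 150.4 m

d ≈ 150 m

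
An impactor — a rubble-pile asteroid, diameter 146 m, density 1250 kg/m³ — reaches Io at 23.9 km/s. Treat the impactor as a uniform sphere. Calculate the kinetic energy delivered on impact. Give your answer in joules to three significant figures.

E ≈ 5.82 × 10^17 J

v = 23900 m/s.
Mass m = (π/6) ρ d³ = (π/6) × 1250 × (146)³ = 2.037 × 10^9 kg
E = ½ m v² = 0.5 × 2.037 × 10^9 × (23900)² = 5.818 × 10^17 J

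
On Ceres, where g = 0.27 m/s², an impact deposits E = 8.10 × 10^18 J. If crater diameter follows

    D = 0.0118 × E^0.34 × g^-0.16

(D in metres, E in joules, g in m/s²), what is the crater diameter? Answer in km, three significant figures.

E^0.34 = (8.10 × 10^18)^0.34 = 2.685 × 10^6
g^-0.16 = 0.27^-0.16 = 1.233
D = 0.0118 × 2.685 × 10^6 × 1.233 = 39065 m
   = 39.07 km

D ≈ 39.1 km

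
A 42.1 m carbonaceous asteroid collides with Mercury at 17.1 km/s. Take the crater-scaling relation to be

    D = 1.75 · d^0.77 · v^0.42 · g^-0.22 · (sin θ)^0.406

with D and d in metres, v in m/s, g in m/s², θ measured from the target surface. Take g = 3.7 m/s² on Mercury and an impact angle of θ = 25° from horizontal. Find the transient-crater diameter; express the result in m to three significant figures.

D ≈ 988 m

In SI units: v = 17100 m/s.
d^0.77 = 42.1^0.77 = 17.81
v^0.42 = 17100^0.42 = 59.96
g^-0.22 = 3.7^-0.22 = 0.7499
(sin 25°)^0.406 = 0.4226^0.406 = 0.7049
D = 1.75 × 17.81 × 59.96 × 0.7499 × 0.7049 = 987.9 m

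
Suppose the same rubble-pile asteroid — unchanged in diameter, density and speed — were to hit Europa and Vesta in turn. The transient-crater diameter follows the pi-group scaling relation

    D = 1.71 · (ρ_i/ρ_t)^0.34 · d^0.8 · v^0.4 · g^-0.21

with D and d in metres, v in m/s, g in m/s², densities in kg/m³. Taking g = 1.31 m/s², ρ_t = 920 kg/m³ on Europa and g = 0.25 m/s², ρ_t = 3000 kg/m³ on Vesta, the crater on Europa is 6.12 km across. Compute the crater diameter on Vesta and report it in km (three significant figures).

The impactor-only factors (d, v, ρ_i) cancel in the ratio, leaving D_Vesta/D_Europa = (g_Vesta/g_Europa)^-0.21 · (ρ_t,Europa/ρ_t,Vesta)^0.34.
(0.25/1.31)^-0.21 = 0.1908^-0.21 = 1.416
(920/3000)^0.34 = 0.3067^0.34 = 0.6691
Ratio = 1.416 × 0.6691 = 0.9474
D_Vesta = 0.9474 × 6.12 km = 5.80 km

D ≈ 5.80 km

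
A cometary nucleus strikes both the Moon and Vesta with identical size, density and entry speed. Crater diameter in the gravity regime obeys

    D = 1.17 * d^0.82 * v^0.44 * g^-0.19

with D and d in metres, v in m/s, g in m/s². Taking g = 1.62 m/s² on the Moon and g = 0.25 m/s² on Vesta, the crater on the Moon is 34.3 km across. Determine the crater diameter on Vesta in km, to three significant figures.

All impactor-dependent factors cancel in the ratio, leaving D_Vesta/D_Moon = (g_Vesta/g_Moon)^-0.19.
(0.25/1.62)^-0.19 = 0.1543^-0.19 = 1.426
D_Vesta = 1.426 × 34.3 km = 48.9 km

D ≈ 48.9 km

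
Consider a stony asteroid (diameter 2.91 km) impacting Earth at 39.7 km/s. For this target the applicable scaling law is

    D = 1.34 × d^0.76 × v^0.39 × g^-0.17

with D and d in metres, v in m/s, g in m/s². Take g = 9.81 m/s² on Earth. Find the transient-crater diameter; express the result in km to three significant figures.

In SI units: d = 2910 m, v = 39700 m/s.
d^0.76 = 2910^0.76 = 429.1
v^0.39 = 39700^0.39 = 62.16
g^-0.17 = 9.81^-0.17 = 0.6783
D = 1.34 × 429.1 × 62.16 × 0.6783 = 24244 m
   = 24.24 km

D ≈ 24.2 km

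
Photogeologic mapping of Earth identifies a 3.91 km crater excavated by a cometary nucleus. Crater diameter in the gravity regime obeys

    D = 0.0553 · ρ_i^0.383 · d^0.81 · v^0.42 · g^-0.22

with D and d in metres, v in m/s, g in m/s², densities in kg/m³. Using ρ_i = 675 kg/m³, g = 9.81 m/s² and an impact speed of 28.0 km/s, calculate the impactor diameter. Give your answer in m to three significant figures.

d ≈ 410 m

Rearranging for d: d = [D / (0.0553 · 675^0.383 · 28000^0.42 · 9.81^-0.22)]^(1/0.81).
D = 3910 m.
675^0.383 = 12.12
28000^0.42 = 73.76
9.81^-0.22 = 0.6051
Denominator = 0.0553 × 12.12 × 73.76 × 0.6051 = 29.91
D / 29.91 = 3910 / 29.91 = 130.7
d = 130.7^(1/0.81) = 130.7^1.2346 = 410.0 m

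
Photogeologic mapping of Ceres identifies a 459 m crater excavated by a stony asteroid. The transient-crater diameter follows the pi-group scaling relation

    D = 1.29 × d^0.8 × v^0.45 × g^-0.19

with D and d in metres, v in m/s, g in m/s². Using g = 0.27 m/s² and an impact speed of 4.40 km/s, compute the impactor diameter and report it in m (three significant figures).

Rearranging for d: d = [D / (1.29 · 4400^0.45 · 0.27^-0.19)]^(1/0.8).
4400^0.45 = 43.61
0.27^-0.19 = 1.282
Denominator = 1.29 × 43.61 × 1.282 = 72.12
D / 72.12 = 459 / 72.12 = 6.364
d = 6.364^(1/0.8) = 6.364^1.25 = 10.11 m

d ≈ 10.1 m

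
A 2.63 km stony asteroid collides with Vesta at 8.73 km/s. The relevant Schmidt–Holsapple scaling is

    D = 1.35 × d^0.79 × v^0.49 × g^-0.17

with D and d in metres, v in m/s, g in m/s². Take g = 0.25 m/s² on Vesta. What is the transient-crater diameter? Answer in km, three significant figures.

D ≈ 73.4 km

In SI units: d = 2630 m, v = 8730 m/s.
d^0.79 = 2630^0.79 = 503.2
v^0.49 = 8730^0.49 = 85.33
g^-0.17 = 0.25^-0.17 = 1.266
D = 1.35 × 503.2 × 85.33 × 1.266 = 73385 m
   = 73.39 km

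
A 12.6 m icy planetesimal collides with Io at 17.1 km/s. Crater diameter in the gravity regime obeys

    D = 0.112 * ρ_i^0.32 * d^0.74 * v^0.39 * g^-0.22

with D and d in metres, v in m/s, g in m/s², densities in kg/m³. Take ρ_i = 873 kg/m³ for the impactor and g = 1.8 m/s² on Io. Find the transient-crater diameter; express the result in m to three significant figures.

In SI units: v = 17100 m/s.
ρ_i^0.32 = 873^0.32 = 8.732
d^0.74 = 12.6^0.74 = 6.520
v^0.39 = 17100^0.39 = 44.76
g^-0.22 = 1.8^-0.22 = 0.8787
D = 0.112 × 8.732 × 6.520 × 44.76 × 0.8787 = 250.8 m

D ≈ 251 m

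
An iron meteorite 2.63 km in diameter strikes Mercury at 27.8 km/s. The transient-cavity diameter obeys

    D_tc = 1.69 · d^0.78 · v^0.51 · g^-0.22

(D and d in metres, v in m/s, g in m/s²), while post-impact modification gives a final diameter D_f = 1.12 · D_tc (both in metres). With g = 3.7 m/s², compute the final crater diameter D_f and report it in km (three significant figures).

D_f ≈ 122 km

In SI: d = 2630 m, v = 27800 m/s.
d^0.78 = 2630^0.78 = 465.1
v^0.51 = 27800^0.51 = 184.7
g^-0.22 = 3.7^-0.22 = 0.7499
D_tc = 1.69 × 465.1 × 184.7 × 0.7499 = 1.089 × 10^5 m
D_f = 1.12 × 1.089 × 10^5 = 1.220 × 10^5 m
     = 122.0 km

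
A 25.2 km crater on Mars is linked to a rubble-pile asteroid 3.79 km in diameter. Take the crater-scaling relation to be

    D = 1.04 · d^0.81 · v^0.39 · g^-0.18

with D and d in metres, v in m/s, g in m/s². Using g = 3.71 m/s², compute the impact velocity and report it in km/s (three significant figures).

Rearranging for v: v = [D / (1.04 · 3790^0.81 · 3.71^-0.18)]^(1/0.39).
D = 25200 m.
3790^0.81 = 791.9
3.71^-0.18 = 0.7898
Denominator = 1.04 × 791.9 × 0.7898 = 650.5
D / 650.5 = 25200 / 650.5 = 38.74
v = 38.74^(1/0.39) = 38.74^2.5641 = 11809 m/s

v ≈ 11.8 km/s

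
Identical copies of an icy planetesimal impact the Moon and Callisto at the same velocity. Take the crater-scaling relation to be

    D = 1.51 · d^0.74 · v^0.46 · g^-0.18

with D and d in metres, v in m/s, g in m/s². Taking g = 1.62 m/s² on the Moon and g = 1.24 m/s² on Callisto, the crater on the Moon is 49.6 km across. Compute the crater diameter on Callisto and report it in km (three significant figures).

All impactor-dependent factors cancel in the ratio, leaving D_Callisto/D_Moon = (g_Callisto/g_Moon)^-0.18.
(1.24/1.62)^-0.18 = 0.7654^-0.18 = 1.049
D_Callisto = 1.049 × 49.6 km = 52.0 km

D ≈ 52.0 km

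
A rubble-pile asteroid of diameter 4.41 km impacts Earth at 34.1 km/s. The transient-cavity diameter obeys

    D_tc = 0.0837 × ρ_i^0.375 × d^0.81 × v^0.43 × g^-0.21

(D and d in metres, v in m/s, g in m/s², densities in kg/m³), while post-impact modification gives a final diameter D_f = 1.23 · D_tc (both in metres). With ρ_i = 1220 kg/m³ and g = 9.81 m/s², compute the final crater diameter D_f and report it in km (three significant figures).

D_f ≈ 72.9 km

In SI: d = 4410 m, v = 34100 m/s.
ρ_i^0.375 = 1220^0.375 = 14.37
d^0.81 = 4410^0.81 = 895.4
v^0.43 = 34100^0.43 = 88.94
g^-0.21 = 9.81^-0.21 = 0.6191
D_tc = 0.0837 × 14.37 × 895.4 × 88.94 × 0.6191 = 59300 m
D_f = 1.23 × 59300 = 72939 m
     = 72.94 km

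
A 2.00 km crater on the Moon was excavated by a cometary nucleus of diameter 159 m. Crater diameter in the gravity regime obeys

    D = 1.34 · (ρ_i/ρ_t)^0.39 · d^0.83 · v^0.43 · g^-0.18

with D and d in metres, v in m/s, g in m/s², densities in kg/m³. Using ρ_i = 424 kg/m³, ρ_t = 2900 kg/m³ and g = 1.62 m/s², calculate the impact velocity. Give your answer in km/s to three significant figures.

v ≈ 9.49 km/s

Rearranging for v: v = [D / (1.34 · (424/2900)^0.39 · 159^0.83 · 1.62^-0.18)]^(1/0.43).
D = 2000 m.
(424/2900)^0.39 = 0.4724
159^0.83 = 67.17
1.62^-0.18 = 0.9168
Denominator = 1.34 × 0.4724 × 67.17 × 0.9168 = 38.98
D / 38.98 = 2000 / 38.98 = 51.31
v = 51.31^(1/0.43) = 51.31^2.3256 = 9490 m/s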